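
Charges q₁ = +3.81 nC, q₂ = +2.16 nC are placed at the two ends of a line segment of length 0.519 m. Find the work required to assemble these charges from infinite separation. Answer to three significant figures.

The assembly work is the sum of pairwise potential energies, U = Σ_{i<j} kqᵢqⱼ/rᵢⱼ.
The separation is r = 0.519 m.
U = (1.43×10⁻⁷) = 1.43×10⁻⁷ J.

1.43×10⁻⁷ J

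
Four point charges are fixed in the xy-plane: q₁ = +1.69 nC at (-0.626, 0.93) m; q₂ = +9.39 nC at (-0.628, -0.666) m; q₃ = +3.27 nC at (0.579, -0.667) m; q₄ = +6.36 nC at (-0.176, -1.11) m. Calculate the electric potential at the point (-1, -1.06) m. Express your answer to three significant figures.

251 V

Electric potential is a scalar, so the contributions from each charge add algebraically: V = Σ kqᵢ/rᵢ.
Distances from the field point to each charge: r₁ = 2.02 m, r₂ = 0.542 m, r₃ = 1.63 m, r₄ = 0.826 m.
V = k[(1.69×10⁻⁹)/(2.02) + (9.39×10⁻⁹)/(0.542) + (3.27×10⁻⁹)/(1.63) + (6.36×10⁻⁹)/(0.826)] = 251 V.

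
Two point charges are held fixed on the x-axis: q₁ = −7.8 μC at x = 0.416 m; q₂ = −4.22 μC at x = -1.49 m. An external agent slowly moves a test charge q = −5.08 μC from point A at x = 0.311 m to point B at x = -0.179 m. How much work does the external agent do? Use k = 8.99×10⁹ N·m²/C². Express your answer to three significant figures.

-2.75 J

For quasistatic motion the external work equals the change in potential energy: W_ext = qΔV = q(V_B − V_A).
At A: distances to the source charges are 0.105 m, 1.80 m; V_A = Σ kqᵢ/rᵢ = -6.89×10⁵ V.
At B: distances to the source charges are 0.595 m, 1.31 m; V_B = Σ kqᵢ/rᵢ = -1.47×10⁵ V.
ΔV = V_B − V_A = 5.42×10⁵ V.
W_ext = qΔV = (-5.08×10⁻⁶ C)(5.42×10⁵ V) = -2.75 J.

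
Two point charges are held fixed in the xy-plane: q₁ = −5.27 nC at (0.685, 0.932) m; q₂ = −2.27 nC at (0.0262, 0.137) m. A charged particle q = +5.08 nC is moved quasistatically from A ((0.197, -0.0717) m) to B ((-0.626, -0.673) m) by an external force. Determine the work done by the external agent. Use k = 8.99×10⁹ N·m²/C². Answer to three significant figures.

3.84×10⁻⁷ J

For quasistatic motion the external work equals the change in potential energy: W_ext = qΔV = q(V_B − V_A).
At A: distances to the source charges are 1.12 m, 0.270 m; V_A = Σ kqᵢ/rᵢ = -118 V.
At B: distances to the source charges are 2.07 m, 1.04 m; V_B = Σ kqᵢ/rᵢ = -42.5 V.
ΔV = V_B − V_A = 75.6 V.
W_ext = qΔV = (5.08×10⁻⁹ C)(75.6 V) = 3.84×10⁻⁷ J.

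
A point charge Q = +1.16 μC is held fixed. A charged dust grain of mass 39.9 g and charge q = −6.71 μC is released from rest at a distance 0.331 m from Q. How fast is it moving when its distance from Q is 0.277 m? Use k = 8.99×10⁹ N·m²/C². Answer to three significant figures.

1.44 m/s

Only the electrostatic force acts, so mechanical energy is conserved: ½mv² = U₁ − U₂ = kQq(1/r₁ − 1/r₂).
U₁ − U₂ = (8.99×10⁹ N·m²/C²)(1.16×10⁻⁶ C)(-6.71×10⁻⁶ C)(1/0.331 − 1/0.277) = 0.0412 J.
v = √(2·0.0412/0.0399) = 1.44 m/s.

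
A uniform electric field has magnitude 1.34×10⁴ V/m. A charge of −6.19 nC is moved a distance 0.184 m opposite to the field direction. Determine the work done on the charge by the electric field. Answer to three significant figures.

The potential change for a displacement 0.184 m opposite to the field direction is ΔV = +Ed = 2470 V.
W_field = −qΔV = 1.53×10⁻⁵ J.

1.53×10⁻⁵ J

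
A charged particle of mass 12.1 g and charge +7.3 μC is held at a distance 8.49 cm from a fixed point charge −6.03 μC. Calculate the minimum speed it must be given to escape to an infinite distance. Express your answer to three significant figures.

27.8 m/s

To just escape, total mechanical energy must reach zero at infinity: ½mv²_min + U = 0, so ½mv²_min = −U = |kQq|/r.
|U| = |kQq|/r = (8.99×10⁹ N·m²/C²)(6.03×10⁻⁶)(7.30×10⁻⁶)/(0.0849) = 4.66 J.
v_min = √(2|U|/m) = √(2·4.66/0.0121) = 27.8 m/s.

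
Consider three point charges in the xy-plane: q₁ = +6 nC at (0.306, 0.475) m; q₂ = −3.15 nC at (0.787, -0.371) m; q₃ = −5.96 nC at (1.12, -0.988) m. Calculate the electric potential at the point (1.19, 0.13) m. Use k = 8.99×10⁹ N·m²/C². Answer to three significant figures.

-35.0 V

Electric potential is a scalar, so the contributions from each charge add algebraically: V = Σ kqᵢ/rᵢ.
Distances from the field point to each charge: r₁ = 0.949 m, r₂ = 0.643 m, r₃ = 1.12 m.
V = k[(6.00×10⁻⁹)/(0.949) + (-3.15×10⁻⁹)/(0.643) + (-5.96×10⁻⁹)/(1.12)] = -35.0 V.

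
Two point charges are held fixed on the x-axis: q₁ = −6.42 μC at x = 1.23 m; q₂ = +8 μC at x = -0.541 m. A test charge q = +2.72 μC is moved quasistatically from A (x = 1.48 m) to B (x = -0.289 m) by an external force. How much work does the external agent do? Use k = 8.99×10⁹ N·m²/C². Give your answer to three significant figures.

1.20 J

For quasistatic motion the external work equals the change in potential energy: W_ext = qΔV = q(V_B − V_A).
At A: distances to the source charges are 0.250 m, 2.02 m; V_A = Σ kqᵢ/rᵢ = -1.95×10⁵ V.
At B: distances to the source charges are 1.52 m, 0.252 m; V_B = Σ kqᵢ/rᵢ = 2.47×10⁵ V.
ΔV = V_B − V_A = 4.43×10⁵ V.
W_ext = qΔV = (2.72×10⁻⁶ C)(4.43×10⁵ V) = 1.20 J.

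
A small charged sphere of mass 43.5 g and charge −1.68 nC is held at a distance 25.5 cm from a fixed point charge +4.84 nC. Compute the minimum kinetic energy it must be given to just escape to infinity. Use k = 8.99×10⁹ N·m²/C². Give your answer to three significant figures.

2.87×10⁻⁷ J

To just escape, total mechanical energy must reach zero at infinity: ½mv²_min + U = 0, so ½mv²_min = −U = |kQq|/r.
|U| = |kQq|/r = (8.99×10⁹ N·m²/C²)(4.84×10⁻⁹)(1.68×10⁻⁹)/(0.255) = 2.87×10⁻⁷ J.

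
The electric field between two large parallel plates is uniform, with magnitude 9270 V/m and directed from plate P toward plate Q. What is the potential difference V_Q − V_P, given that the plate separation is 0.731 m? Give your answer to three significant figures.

In a uniform field, potential decreases in the direction of E: ΔV = −E·d for a displacement d parallel to E.
Going from P to Q is a displacement of 0.731 m along the field, so V_Q − V_P = −Ed = -6780 V.

-6780 V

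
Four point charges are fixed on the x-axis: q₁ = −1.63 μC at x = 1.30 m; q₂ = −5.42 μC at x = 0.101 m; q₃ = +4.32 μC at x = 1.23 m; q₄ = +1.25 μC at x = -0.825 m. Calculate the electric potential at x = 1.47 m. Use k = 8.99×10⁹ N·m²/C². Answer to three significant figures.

4.49×10⁴ V

Electric potential is a scalar, so the contributions from each charge add algebraically: V = Σ kqᵢ/rᵢ.
Distances from the field point to each charge: r₁ = 0.170 m, r₂ = 1.37 m, r₃ = 0.240 m, r₄ = 2.29 m.
V = k[(-1.63×10⁻⁶)/(0.170) + (-5.42×10⁻⁶)/(1.37) + (4.32×10⁻⁶)/(0.240) + (1.25×10⁻⁶)/(2.29)] = 4.49×10⁴ V.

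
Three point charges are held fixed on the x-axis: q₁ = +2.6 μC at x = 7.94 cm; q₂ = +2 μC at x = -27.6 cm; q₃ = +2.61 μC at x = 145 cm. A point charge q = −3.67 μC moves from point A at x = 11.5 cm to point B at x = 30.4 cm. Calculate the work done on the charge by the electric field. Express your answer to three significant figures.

The work done by the electric force is W_field = −ΔU = −q(V_B − V_A) = q(V_A − V_B).
At A: distances to the source charges are 0.0356 m, 0.391 m, 1.33 m; V_A = Σ kqᵢ/rᵢ = 7.20×10⁵ V.
At B: distances to the source charges are 0.225 m, 0.580 m, 1.15 m; V_B = Σ kqᵢ/rᵢ = 1.56×10⁵ V.
ΔV = V_B − V_A = -5.65×10⁵ V.
W_field = −qΔV = −(-3.67×10⁻⁶ C)(-5.65×10⁵ V) = -2.07 J.

-2.07 J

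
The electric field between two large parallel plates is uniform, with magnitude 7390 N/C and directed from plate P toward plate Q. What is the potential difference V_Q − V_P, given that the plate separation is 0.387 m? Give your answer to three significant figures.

In a uniform field, potential decreases in the direction of E: ΔV = −E·d for a displacement d parallel to E.
Going from P to Q is a displacement of 0.387 m along the field, so V_Q − V_P = −Ed = -2860 V.

-2860 V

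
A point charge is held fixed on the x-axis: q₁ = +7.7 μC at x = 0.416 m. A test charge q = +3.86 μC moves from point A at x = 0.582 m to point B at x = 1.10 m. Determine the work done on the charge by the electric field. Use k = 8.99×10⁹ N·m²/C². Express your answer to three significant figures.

1.22 J

The work done by the electric force is W_field = −ΔU = −q(V_B − V_A) = q(V_A − V_B).
At A: distance to the source charge is 0.166 m; V_A = kq₁/r = 4.17×10⁵ V.
At B: distance to the source charge is 0.684 m; V_B = kq₁/r = 1.01×10⁵ V.
ΔV = V_B − V_A = -3.16×10⁵ V.
W_field = −qΔV = −(3.86×10⁻⁶ C)(-3.16×10⁵ V) = 1.22 J.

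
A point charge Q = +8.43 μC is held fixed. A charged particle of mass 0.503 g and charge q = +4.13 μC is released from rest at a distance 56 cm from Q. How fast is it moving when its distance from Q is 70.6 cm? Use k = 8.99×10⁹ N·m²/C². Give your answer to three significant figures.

Only the electrostatic force acts, so mechanical energy is conserved: ½mv² = U₁ − U₂ = kQq(1/r₁ − 1/r₂).
U₁ − U₂ = (8.99×10⁹ N·m²/C²)(8.43×10⁻⁶ C)(4.13×10⁻⁶ C)(1/0.560 − 1/0.706) = 0.116 J.
v = √(2·0.116/5.03×10⁻⁴) = 21.4 m/s.

21.4 m/s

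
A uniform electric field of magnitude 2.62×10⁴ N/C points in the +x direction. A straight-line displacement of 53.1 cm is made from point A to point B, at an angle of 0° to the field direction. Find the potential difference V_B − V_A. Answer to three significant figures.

-1.39×10⁴ V

Only the component of displacement along E changes the potential: ΔV = −E·d·cosθ.
ΔV = −(2.62×10⁴ V/m)(0.531 m)cos0° = -1.39×10⁴ V.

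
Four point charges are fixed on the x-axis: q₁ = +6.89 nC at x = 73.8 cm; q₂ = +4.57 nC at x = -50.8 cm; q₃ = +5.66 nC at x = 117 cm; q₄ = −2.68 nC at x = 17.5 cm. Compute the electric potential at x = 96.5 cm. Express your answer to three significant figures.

Electric potential is a scalar, so the contributions from each charge add algebraically: V = Σ kqᵢ/rᵢ.
Distances from the field point to each charge: r₁ = 0.227 m, r₂ = 1.47 m, r₃ = 0.205 m, r₄ = 0.790 m.
V = k[(6.89×10⁻⁹)/(0.227) + (4.57×10⁻⁹)/(1.47) + (5.66×10⁻⁹)/(0.205) + (-2.68×10⁻⁹)/(0.790)] = 518 V.

518 V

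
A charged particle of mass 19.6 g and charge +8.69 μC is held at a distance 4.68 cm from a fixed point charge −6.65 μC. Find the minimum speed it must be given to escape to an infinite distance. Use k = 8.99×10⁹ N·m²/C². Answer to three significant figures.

To just escape, total mechanical energy must reach zero at infinity: ½mv²_min + U = 0, so ½mv²_min = −U = |kQq|/r.
|U| = |kQq|/r = (8.99×10⁹ N·m²/C²)(6.65×10⁻⁶)(8.69×10⁻⁶)/(0.0468) = 11.1 J.
v_min = √(2|U|/m) = √(2·11.1/0.0196) = 33.7 m/s.

33.7 m/s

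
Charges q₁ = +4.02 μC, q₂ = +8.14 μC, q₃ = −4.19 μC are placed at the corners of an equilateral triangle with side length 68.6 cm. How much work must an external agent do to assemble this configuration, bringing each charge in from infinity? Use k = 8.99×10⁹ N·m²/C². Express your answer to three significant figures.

-0.239 J

The work to assemble the configuration equals its total potential energy, U = Σ kqᵢqⱼ/rᵢⱼ over all pairs.
All three pair separations equal the side length, 0.686 m.
U = (0.429) + (-0.221) + (-0.447) = -0.239 J.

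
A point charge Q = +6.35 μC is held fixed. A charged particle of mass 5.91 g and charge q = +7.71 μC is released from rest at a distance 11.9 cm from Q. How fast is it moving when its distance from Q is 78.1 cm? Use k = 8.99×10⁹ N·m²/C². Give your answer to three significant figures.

Only the electrostatic force acts, so mechanical energy is conserved: ½mv² = U₁ − U₂ = kQq(1/r₁ − 1/r₂).
U₁ − U₂ = (8.99×10⁹ N·m²/C²)(6.35×10⁻⁶ C)(7.71×10⁻⁶ C)(1/0.119 − 1/0.781) = 3.14 J.
v = √(2·3.14/5.91×10⁻³) = 32.6 m/s.

32.6 m/s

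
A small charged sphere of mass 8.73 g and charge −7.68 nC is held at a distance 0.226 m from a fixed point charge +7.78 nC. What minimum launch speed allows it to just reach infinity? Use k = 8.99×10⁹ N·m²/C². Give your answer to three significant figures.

0.0233 m/s

To just escape, total mechanical energy must reach zero at infinity: ½mv²_min + U = 0, so ½mv²_min = −U = |kQq|/r.
|U| = |kQq|/r = (8.99×10⁹ N·m²/C²)(7.78×10⁻⁹)(7.68×10⁻⁹)/(0.226) = 2.38×10⁻⁶ J.
v_min = √(2|U|/m) = √(2·2.38×10⁻⁶/8.73×10⁻³) = 0.0233 m/s.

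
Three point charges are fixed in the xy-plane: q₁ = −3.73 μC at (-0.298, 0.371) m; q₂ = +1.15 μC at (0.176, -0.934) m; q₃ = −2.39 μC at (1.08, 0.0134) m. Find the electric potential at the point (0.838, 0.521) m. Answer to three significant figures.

Electric potential is a scalar, so the contributions from each charge add algebraically: V = Σ kqᵢ/rᵢ.
Distances from the field point to each charge: r₁ = 1.15 m, r₂ = 1.60 m, r₃ = 0.562 m.
V = k[(-3.73×10⁻⁶)/(1.15) + (1.15×10⁻⁶)/(1.60) + (-2.39×10⁻⁶)/(0.562)] = -6.10×10⁴ V.

-6.10×10⁴ V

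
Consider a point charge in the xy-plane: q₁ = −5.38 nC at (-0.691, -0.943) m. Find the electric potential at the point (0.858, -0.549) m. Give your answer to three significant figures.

The total potential is the scalar sum of each charge's contribution, V = Σ kqᵢ/rᵢ.
Distances from the field point to each charge: r₁ = 1.60 m.
V = k[(-5.38×10⁻⁹)/(1.60)] = -30.3 V.

-30.3 V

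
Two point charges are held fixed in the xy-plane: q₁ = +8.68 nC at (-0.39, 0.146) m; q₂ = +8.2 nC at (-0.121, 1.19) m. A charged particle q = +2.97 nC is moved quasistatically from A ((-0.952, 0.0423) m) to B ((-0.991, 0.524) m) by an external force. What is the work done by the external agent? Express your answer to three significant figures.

For quasistatic motion the external work equals the change in potential energy: W_ext = qΔV = q(V_B − V_A).
At A: distances to the source charges are 0.571 m, 1.42 m; V_A = Σ kqᵢ/rᵢ = 189 V.
At B: distances to the source charges are 0.710 m, 1.10 m; V_B = Σ kqᵢ/rᵢ = 177 V.
ΔV = V_B − V_A = -11.4 V.
W_ext = qΔV = (2.97×10⁻⁹ C)(-11.4 V) = -3.38×10⁻⁸ J.

-3.38×10⁻⁸ J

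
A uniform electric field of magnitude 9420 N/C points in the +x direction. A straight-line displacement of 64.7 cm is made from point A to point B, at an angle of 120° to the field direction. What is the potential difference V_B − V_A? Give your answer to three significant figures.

3050 V

Only the component of displacement along E changes the potential: ΔV = −E·d·cosθ.
ΔV = −(9420 V/m)(0.647 m)cos120° = 3050 V.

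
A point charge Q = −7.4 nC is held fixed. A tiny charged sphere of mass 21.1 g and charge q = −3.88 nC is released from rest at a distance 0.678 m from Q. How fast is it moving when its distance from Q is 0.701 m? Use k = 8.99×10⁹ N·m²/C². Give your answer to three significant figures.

1.09×10⁻³ m/s

Only the electrostatic force acts, so mechanical energy is conserved: ½mv² = U₁ − U₂ = kQq(1/r₁ − 1/r₂).
U₁ − U₂ = (8.99×10⁹ N·m²/C²)(-7.40×10⁻⁹ C)(-3.88×10⁻⁹ C)(1/0.678 − 1/0.701) = 1.25×10⁻⁸ J.
v = √(2·1.25×10⁻⁸/0.0211) = 1.09×10⁻³ m/s.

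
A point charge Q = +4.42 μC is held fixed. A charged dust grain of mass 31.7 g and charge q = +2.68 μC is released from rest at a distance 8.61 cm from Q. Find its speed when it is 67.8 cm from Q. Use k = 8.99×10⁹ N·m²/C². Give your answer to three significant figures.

Only the electrostatic force acts, so mechanical energy is conserved: ½mv² = U₁ − U₂ = kQq(1/r₁ − 1/r₂).
U₁ − U₂ = (8.99×10⁹ N·m²/C²)(4.42×10⁻⁶ C)(2.68×10⁻⁶ C)(1/0.0861 − 1/0.678) = 1.08 J.
v = √(2·1.08/0.0317) = 8.25 m/s.

8.25 m/s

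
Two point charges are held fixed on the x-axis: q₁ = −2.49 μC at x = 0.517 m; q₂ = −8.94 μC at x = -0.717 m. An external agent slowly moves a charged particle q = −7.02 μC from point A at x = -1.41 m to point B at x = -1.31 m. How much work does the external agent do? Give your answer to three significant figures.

0.142 J

For quasistatic motion the external work equals the change in potential energy: W_ext = qΔV = q(V_B − V_A).
At A: distances to the source charges are 1.93 m, 0.693 m; V_A = Σ kqᵢ/rᵢ = -1.28×10⁵ V.
At B: distances to the source charges are 1.83 m, 0.593 m; V_B = Σ kqᵢ/rᵢ = -1.48×10⁵ V.
ΔV = V_B − V_A = -2.02×10⁴ V.
W_ext = qΔV = (-7.02×10⁻⁶ C)(-2.02×10⁴ V) = 0.142 J.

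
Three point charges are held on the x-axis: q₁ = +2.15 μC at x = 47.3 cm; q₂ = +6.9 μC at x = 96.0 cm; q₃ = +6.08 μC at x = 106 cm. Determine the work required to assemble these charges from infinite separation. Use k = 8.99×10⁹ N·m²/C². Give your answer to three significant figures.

4.25 J

The assembly work is the sum of pairwise potential energies, U = Σ_{i<j} kqᵢqⱼ/rᵢⱼ.
Pair separations: r₁₂ = 0.487 m, r₁₃ = 0.587 m, r₂₃ = 0.100 m.
U = (0.274) + (0.200) + (3.77) = 4.25 J.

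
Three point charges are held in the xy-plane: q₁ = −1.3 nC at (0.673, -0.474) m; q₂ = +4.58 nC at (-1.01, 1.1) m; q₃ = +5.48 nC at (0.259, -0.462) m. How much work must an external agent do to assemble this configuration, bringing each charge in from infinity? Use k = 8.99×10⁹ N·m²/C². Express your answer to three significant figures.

-6.57×10⁻⁸ J

The work to assemble the configuration equals its total potential energy, U = Σ kqᵢqⱼ/rᵢⱼ over all pairs.
Pair separations: r₁₂ = 2.30 m, r₁₃ = 0.414 m, r₂₃ = 2.01 m.
U = (-2.32×10⁻⁸) + (-1.55×10⁻⁷) + (1.12×10⁻⁷) = -6.57×10⁻⁸ J.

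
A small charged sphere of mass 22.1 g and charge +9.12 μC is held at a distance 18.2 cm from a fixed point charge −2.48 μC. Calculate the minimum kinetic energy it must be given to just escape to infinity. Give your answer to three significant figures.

To just escape, total mechanical energy must reach zero at infinity: ½mv²_min + U = 0, so ½mv²_min = −U = |kQq|/r.
|U| = |kQq|/r = (8.99×10⁹ N·m²/C²)(2.48×10⁻⁶)(9.12×10⁻⁶)/(0.182) = 1.12 J.

1.12 J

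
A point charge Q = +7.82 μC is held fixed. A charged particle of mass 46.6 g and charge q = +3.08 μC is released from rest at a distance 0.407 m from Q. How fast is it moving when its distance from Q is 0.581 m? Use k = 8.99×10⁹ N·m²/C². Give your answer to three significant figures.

Only the electrostatic force acts, so mechanical energy is conserved: ½mv² = U₁ − U₂ = kQq(1/r₁ − 1/r₂).
U₁ − U₂ = (8.99×10⁹ N·m²/C²)(7.82×10⁻⁶ C)(3.08×10⁻⁶ C)(1/0.407 − 1/0.581) = 0.159 J.
v = √(2·0.159/0.0466) = 2.61 m/s.

2.61 m/s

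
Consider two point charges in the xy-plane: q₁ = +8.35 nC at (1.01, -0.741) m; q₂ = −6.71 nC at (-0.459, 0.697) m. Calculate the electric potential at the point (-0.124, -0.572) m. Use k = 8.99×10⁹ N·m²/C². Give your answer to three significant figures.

The total potential is the scalar sum of each charge's contribution, V = Σ kqᵢ/rᵢ.
Distances from the field point to each charge: r₁ = 1.15 m, r₂ = 1.31 m.
V = k[(8.35×10⁻⁹)/(1.15) + (-6.71×10⁻⁹)/(1.31)] = 19.5 V.

19.5 V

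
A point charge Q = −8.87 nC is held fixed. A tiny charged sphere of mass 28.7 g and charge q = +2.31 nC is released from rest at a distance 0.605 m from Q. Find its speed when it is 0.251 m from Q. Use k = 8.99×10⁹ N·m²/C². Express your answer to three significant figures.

5.47×10⁻³ m/s

Only the electrostatic force acts, so mechanical energy is conserved: ½mv² = U₁ − U₂ = kQq(1/r₁ − 1/r₂).
U₁ − U₂ = (8.99×10⁹ N·m²/C²)(-8.87×10⁻⁹ C)(2.31×10⁻⁹ C)(1/0.605 − 1/0.251) = 4.29×10⁻⁷ J.
v = √(2·4.29×10⁻⁷/0.0287) = 5.47×10⁻³ m/s.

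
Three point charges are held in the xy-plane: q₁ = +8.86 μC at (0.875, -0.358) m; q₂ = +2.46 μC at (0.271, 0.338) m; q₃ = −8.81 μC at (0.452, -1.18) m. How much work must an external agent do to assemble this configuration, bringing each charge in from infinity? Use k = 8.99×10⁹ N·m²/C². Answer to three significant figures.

-0.674 J

The work to assemble the configuration equals its total potential energy, U = Σ kqᵢqⱼ/rᵢⱼ over all pairs.
Pair separations: r₁₂ = 0.922 m, r₁₃ = 0.924 m, r₂₃ = 1.53 m.
U = (0.213) + (-0.759) + (-0.127) = -0.674 J.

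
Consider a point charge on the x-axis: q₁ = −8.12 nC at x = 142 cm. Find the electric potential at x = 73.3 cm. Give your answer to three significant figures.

-106 V

The total potential is the scalar sum of each charge's contribution, V = Σ kqᵢ/rᵢ.
V = k[(-8.12×10⁻⁹)/(0.687)] = -106 V.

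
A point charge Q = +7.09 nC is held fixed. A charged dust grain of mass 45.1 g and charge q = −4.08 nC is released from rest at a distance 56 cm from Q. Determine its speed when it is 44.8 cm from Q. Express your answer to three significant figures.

Only the electrostatic force acts, so mechanical energy is conserved: ½mv² = U₁ − U₂ = kQq(1/r₁ − 1/r₂).
U₁ − U₂ = (8.99×10⁹ N·m²/C²)(7.09×10⁻⁹ C)(-4.08×10⁻⁹ C)(1/0.560 − 1/0.448) = 1.16×10⁻⁷ J.
v = √(2·1.16×10⁻⁷/0.0451) = 2.27×10⁻³ m/s.

2.27×10⁻³ m/s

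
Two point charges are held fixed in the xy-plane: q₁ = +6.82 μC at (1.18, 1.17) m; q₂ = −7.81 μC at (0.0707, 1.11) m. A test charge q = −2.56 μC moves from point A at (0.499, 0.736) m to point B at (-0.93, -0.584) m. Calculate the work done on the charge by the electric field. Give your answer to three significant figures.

0.0876 J

The work done by the electric force is W_field = −ΔU = −q(V_B − V_A) = q(V_A − V_B).
At A: distances to the source charges are 0.808 m, 0.569 m; V_A = Σ kqᵢ/rᵢ = -4.76×10⁴ V.
At B: distances to the source charges are 2.74 m, 1.97 m; V_B = Σ kqᵢ/rᵢ = -1.33×10⁴ V.
ΔV = V_B − V_A = 3.42×10⁴ V.
W_field = −qΔV = −(-2.56×10⁻⁶ C)(3.42×10⁴ V) = 0.0876 J.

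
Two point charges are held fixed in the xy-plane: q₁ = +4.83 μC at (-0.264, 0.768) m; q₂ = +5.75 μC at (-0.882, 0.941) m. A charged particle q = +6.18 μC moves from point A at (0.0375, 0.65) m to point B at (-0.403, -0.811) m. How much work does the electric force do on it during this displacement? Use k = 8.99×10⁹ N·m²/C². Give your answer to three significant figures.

0.815 J

The work done by the electric force is W_field = −ΔU = −q(V_B − V_A) = q(V_A − V_B).
At A: distances to the source charges are 0.324 m, 0.964 m; V_A = Σ kqᵢ/rᵢ = 1.88×10⁵ V.
At B: distances to the source charges are 1.59 m, 1.82 m; V_B = Σ kqᵢ/rᵢ = 5.59×10⁴ V.
ΔV = V_B − V_A = -1.32×10⁵ V.
W_field = −qΔV = −(6.18×10⁻⁶ C)(-1.32×10⁵ V) = 0.815 J.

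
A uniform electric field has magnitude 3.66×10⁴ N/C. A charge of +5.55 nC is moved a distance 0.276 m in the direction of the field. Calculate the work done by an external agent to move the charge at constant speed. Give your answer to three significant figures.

The potential change for a displacement 0.276 m in the direction of the field is ΔV = −Ed = -1.01×10⁴ V.
W_ext = qΔV = -5.61×10⁻⁵ J.

-5.61×10⁻⁵ J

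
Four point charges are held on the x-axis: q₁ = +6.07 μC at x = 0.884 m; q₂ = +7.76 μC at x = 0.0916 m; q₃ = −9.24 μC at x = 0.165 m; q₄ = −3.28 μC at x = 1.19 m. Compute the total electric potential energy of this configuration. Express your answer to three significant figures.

The assembly work is the sum of pairwise potential energies, U = Σ_{i<j} kqᵢqⱼ/rᵢⱼ.
Pair separations: r₁₂ = 0.792 m, r₁₃ = 0.719 m, r₁₄ = 0.306 m, r₂₃ = 0.0734 m, r₂₄ = 1.10 m, r₃₄ = 1.02 m.
Summing all 6 pair terms gives U = -9.48 J.

-9.48 J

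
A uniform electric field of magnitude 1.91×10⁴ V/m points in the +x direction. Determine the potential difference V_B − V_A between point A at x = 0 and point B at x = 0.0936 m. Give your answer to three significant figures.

In a uniform field, potential decreases in the direction of E: V_B − V_A = −E·Δx.
V_B − V_A = −(1.91×10⁴ V/m)(0.0936 m) = -1790 V.

-1790 V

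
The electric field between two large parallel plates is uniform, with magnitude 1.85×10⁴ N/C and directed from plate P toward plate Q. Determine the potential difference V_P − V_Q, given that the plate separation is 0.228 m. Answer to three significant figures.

4220 V

In a uniform field, potential decreases in the direction of E: ΔV = −E·d for a displacement d parallel to E.
Going from Q to P is a displacement of 0.228 m opposite to the field, so V_P − V_Q = +Ed = 4220 V.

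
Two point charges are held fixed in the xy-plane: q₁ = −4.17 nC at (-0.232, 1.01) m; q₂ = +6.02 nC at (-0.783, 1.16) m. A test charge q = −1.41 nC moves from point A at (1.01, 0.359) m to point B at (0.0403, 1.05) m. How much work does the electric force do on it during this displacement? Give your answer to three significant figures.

The work done by the electric force is W_field = −ΔU = −q(V_B − V_A) = q(V_A − V_B).
At A: distances to the source charges are 1.40 m, 1.96 m; V_A = Σ kqᵢ/rᵢ = 0.825 V.
At B: distances to the source charges are 0.275 m, 0.831 m; V_B = Σ kqᵢ/rᵢ = -71.1 V.
ΔV = V_B − V_A = -71.9 V.
W_field = −qΔV = −(-1.41×10⁻⁹ C)(-71.9 V) = -1.01×10⁻⁷ J.

-1.01×10⁻⁷ J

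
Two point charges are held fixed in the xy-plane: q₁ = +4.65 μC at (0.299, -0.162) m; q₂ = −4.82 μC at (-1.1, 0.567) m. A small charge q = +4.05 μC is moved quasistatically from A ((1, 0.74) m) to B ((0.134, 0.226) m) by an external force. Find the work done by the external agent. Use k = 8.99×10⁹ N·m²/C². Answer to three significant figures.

For quasistatic motion the external work equals the change in potential energy: W_ext = qΔV = q(V_B − V_A).
At A: distances to the source charges are 1.14 m, 2.11 m; V_A = Σ kqᵢ/rᵢ = 1.60×10⁴ V.
At B: distances to the source charges are 0.422 m, 1.28 m; V_B = Σ kqᵢ/rᵢ = 6.53×10⁴ V.
ΔV = V_B − V_A = 4.93×10⁴ V.
W_ext = qΔV = (4.05×10⁻⁶ C)(4.93×10⁴ V) = 0.200 J.

0.200 J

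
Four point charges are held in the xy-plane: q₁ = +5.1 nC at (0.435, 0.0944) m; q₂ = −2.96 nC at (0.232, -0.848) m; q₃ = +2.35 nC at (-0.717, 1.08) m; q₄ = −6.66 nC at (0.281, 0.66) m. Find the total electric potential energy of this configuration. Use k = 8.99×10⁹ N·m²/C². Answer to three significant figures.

-6.32×10⁻⁷ J

The work to assemble the configuration equals its total potential energy, U = Σ kqᵢqⱼ/rᵢⱼ over all pairs.
Pair separations: r₁₂ = 0.964 m, r₁₃ = 1.52 m, r₁₄ = 0.586 m, r₂₃ = 2.15 m, r₂₄ = 1.51 m, r₃₄ = 1.08 m.
Summing all 6 pair terms gives U = -6.32×10⁻⁷ J.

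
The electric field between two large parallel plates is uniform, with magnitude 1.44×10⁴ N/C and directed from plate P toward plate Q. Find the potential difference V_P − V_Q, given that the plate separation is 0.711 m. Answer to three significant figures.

1.02×10⁴ V

In a uniform field, potential decreases in the direction of E: ΔV = −E·d for a displacement d parallel to E.
Going from Q to P is a displacement of 0.711 m opposite to the field, so V_P − V_Q = +Ed = 1.02×10⁴ V.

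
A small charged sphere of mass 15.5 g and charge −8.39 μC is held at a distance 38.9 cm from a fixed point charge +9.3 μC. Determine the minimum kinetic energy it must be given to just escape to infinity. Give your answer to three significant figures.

1.80 J

To just escape, total mechanical energy must reach zero at infinity: ½mv²_min + U = 0, so ½mv²_min = −U = |kQq|/r.
|U| = |kQq|/r = (8.99×10⁹ N·m²/C²)(9.30×10⁻⁶)(8.39×10⁻⁶)/(0.389) = 1.80 J.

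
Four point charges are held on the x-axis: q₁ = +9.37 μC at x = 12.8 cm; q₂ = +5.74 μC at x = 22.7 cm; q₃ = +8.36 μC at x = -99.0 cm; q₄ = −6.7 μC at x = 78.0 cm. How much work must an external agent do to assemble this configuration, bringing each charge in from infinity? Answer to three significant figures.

The work to assemble the configuration equals its total potential energy, U = Σ kqᵢqⱼ/rᵢⱼ over all pairs.
Pair separations: r₁₂ = 0.0990 m, r₁₃ = 1.12 m, r₁₄ = 0.652 m, r₂₃ = 1.22 m, r₂₄ = 0.553 m, r₃₄ = 1.77 m.
Summing all 6 pair terms gives U = 4.09 J.

4.09 J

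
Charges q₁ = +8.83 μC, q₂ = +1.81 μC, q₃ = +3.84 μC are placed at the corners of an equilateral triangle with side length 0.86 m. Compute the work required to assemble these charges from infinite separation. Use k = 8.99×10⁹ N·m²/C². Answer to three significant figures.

0.594 J

The work to assemble the configuration equals its total potential energy, U = Σ kqᵢqⱼ/rᵢⱼ over all pairs.
All three pair separations equal the side length, 0.860 m.
U = (0.167) + (0.354) + (0.0727) = 0.594 J.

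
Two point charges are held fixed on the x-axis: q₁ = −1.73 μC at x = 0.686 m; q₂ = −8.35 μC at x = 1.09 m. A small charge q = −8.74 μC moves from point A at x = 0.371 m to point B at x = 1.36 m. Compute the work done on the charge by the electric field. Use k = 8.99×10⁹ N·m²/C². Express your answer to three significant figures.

-1.29 J

The work done by the electric force is W_field = −ΔU = −q(V_B − V_A) = q(V_A − V_B).
At A: distances to the source charges are 0.315 m, 0.719 m; V_A = Σ kqᵢ/rᵢ = -1.54×10⁵ V.
At B: distances to the source charges are 0.674 m, 0.270 m; V_B = Σ kqᵢ/rᵢ = -3.01×10⁵ V.
ΔV = V_B − V_A = -1.47×10⁵ V.
W_field = −qΔV = −(-8.74×10⁻⁶ C)(-1.47×10⁵ V) = -1.29 J.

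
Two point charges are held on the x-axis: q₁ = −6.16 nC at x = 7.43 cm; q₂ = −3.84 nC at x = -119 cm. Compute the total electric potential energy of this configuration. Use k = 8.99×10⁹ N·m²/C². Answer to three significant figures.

1.68×10⁻⁷ J

The work to assemble the configuration equals its total potential energy, U = Σ kqᵢqⱼ/rᵢⱼ over all pairs.
Pair separations: r₁₂ = 1.26 m.
U = (1.68×10⁻⁷) = 1.68×10⁻⁷ J.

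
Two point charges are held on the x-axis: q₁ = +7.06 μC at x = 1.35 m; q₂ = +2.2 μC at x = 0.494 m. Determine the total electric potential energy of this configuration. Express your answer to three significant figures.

0.163 J

The work to assemble the configuration equals its total potential energy, U = Σ kqᵢqⱼ/rᵢⱼ over all pairs.
Pair separations: r₁₂ = 0.856 m.
U = (0.163) = 0.163 J.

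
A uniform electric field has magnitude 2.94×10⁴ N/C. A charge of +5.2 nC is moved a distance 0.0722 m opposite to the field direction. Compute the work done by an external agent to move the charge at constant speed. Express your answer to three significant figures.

The potential change for a displacement 0.0722 m opposite to the field direction is ΔV = +Ed = 2120 V.
W_ext = qΔV = 1.10×10⁻⁵ J.

1.10×10⁻⁵ J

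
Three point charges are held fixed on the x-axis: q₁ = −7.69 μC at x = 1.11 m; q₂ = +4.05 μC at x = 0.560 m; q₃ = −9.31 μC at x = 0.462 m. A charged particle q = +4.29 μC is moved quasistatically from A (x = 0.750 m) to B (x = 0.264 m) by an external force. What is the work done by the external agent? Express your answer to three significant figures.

-0.388 J

For quasistatic motion the external work equals the change in potential energy: W_ext = qΔV = q(V_B − V_A).
At A: distances to the source charges are 0.360 m, 0.190 m, 0.288 m; V_A = Σ kqᵢ/rᵢ = -2.91×10⁵ V.
At B: distances to the source charges are 0.846 m, 0.296 m, 0.198 m; V_B = Σ kqᵢ/rᵢ = -3.81×10⁵ V.
ΔV = V_B − V_A = -9.04×10⁴ V.
W_ext = qΔV = (4.29×10⁻⁶ C)(-9.04×10⁴ V) = -0.388 J.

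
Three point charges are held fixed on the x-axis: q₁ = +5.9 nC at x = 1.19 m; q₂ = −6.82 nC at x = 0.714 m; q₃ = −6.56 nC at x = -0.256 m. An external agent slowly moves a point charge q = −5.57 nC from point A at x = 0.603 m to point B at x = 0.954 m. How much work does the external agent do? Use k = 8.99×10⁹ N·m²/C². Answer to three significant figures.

-2.51×10⁻⁶ J

For quasistatic motion the external work equals the change in potential energy: W_ext = qΔV = q(V_B − V_A).
At A: distances to the source charges are 0.587 m, 0.111 m, 0.859 m; V_A = Σ kqᵢ/rᵢ = -531 V.
At B: distances to the source charges are 0.236 m, 0.240 m, 1.21 m; V_B = Σ kqᵢ/rᵢ = -79.5 V.
ΔV = V_B − V_A = 451 V.
W_ext = qΔV = (-5.57×10⁻⁹ C)(451 V) = -2.51×10⁻⁶ J.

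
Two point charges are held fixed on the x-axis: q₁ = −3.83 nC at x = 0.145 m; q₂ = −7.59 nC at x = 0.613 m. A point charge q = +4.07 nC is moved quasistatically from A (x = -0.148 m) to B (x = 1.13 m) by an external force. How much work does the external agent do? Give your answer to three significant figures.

1.64×10⁻⁷ J

For quasistatic motion the external work equals the change in potential energy: W_ext = qΔV = q(V_B − V_A).
At A: distances to the source charges are 0.293 m, 0.761 m; V_A = Σ kqᵢ/rᵢ = -207 V.
At B: distances to the source charges are 0.985 m, 0.517 m; V_B = Σ kqᵢ/rᵢ = -167 V.
ΔV = V_B − V_A = 40.2 V.
W_ext = qΔV = (4.07×10⁻⁹ C)(40.2 V) = 1.64×10⁻⁷ J.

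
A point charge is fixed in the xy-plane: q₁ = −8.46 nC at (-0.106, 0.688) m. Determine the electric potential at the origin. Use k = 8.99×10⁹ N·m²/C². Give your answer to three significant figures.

-109 V

The total potential is the scalar sum of each charge's contribution, V = Σ kqᵢ/rᵢ.
Distances from the field point to each charge: r₁ = 0.696 m.
V = k[(-8.46×10⁻⁹)/(0.696)] = -109 V.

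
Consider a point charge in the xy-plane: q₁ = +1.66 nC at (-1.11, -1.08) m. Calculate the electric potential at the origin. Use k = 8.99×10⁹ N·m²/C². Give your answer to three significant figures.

Electric potential is a scalar, so the contributions from each charge add algebraically: V = Σ kqᵢ/rᵢ.
Distances from the field point to each charge: r₁ = 1.55 m.
V = k[(1.66×10⁻⁹)/(1.55)] = 9.64 V.

9.64 V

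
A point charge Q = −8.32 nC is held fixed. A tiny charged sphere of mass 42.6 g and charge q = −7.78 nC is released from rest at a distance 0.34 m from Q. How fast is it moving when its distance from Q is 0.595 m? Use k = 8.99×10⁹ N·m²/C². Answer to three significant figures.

Only the electrostatic force acts, so mechanical energy is conserved: ½mv² = U₁ − U₂ = kQq(1/r₁ − 1/r₂).
U₁ − U₂ = (8.99×10⁹ N·m²/C²)(-8.32×10⁻⁹ C)(-7.78×10⁻⁹ C)(1/0.340 − 1/0.595) = 7.34×10⁻⁷ J.
v = √(2·7.34×10⁻⁷/0.0426) = 5.87×10⁻³ m/s.

5.87×10⁻³ m/s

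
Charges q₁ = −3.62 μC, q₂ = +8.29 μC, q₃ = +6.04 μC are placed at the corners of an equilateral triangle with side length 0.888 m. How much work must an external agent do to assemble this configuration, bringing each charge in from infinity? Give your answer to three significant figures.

The assembly work is the sum of pairwise potential energies, U = Σ_{i<j} kqᵢqⱼ/rᵢⱼ.
All three pair separations equal the side length, 0.888 m.
U = (-0.304) + (-0.221) + (0.507) = -0.0183 J.

-0.0183 J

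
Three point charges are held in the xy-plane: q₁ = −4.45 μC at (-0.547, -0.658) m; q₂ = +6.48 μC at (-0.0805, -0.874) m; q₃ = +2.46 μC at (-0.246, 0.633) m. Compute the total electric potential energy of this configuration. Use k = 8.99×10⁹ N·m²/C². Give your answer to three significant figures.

-0.484 J

The work to assemble the configuration equals its total potential energy, U = Σ kqᵢqⱼ/rᵢⱼ over all pairs.
Pair separations: r₁₂ = 0.514 m, r₁₃ = 1.33 m, r₂₃ = 1.52 m.
U = (-0.504) + (-0.0742) + (0.0945) = -0.484 J.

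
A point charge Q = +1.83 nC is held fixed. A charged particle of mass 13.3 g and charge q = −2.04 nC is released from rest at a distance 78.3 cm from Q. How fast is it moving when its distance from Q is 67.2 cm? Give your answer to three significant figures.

Only the electrostatic force acts, so mechanical energy is conserved: ½mv² = U₁ − U₂ = kQq(1/r₁ − 1/r₂).
U₁ − U₂ = (8.99×10⁹ N·m²/C²)(1.83×10⁻⁹ C)(-2.04×10⁻⁹ C)(1/0.783 − 1/0.672) = 7.08×10⁻⁹ J.
v = √(2·7.08×10⁻⁹/0.0133) = 1.03×10⁻³ m/s.

1.03×10⁻³ m/s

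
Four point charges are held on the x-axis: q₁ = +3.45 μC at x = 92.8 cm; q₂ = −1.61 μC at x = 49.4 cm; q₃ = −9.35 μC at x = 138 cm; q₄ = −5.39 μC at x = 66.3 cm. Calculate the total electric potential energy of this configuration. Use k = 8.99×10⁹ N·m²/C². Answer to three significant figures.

-0.141 J

The assembly work is the sum of pairwise potential energies, U = Σ_{i<j} kqᵢqⱼ/rᵢⱼ.
Pair separations: r₁₂ = 0.434 m, r₁₃ = 0.452 m, r₁₄ = 0.265 m, r₂₃ = 0.886 m, r₂₄ = 0.169 m, r₃₄ = 0.717 m.
Summing all 6 pair terms gives U = -0.141 J.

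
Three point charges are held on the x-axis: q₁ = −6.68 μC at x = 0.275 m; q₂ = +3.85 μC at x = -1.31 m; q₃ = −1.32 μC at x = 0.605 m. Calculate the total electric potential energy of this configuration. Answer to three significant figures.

0.0705 J

The work to assemble the configuration equals its total potential energy, U = Σ kqᵢqⱼ/rᵢⱼ over all pairs.
Pair separations: r₁₂ = 1.58 m, r₁₃ = 0.330 m, r₂₃ = 1.92 m.
U = (-0.146) + (0.240) + (-0.0239) = 0.0705 J.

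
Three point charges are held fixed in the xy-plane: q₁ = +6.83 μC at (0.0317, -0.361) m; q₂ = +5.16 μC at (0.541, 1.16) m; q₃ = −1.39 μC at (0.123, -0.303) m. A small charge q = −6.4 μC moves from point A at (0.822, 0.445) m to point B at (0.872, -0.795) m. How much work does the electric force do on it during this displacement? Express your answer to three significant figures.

-0.180 J

The work done by the electric force is W_field = −ΔU = −q(V_B − V_A) = q(V_A − V_B).
At A: distances to the source charges are 1.13 m, 0.768 m, 1.02 m; V_A = Σ kqᵢ/rᵢ = 1.03×10⁵ V.
At B: distances to the source charges are 0.946 m, 1.98 m, 0.896 m; V_B = Σ kqᵢ/rᵢ = 7.44×10⁴ V.
ΔV = V_B − V_A = -2.82×10⁴ V.
W_field = −qΔV = −(-6.40×10⁻⁶ C)(-2.82×10⁴ V) = -0.180 J.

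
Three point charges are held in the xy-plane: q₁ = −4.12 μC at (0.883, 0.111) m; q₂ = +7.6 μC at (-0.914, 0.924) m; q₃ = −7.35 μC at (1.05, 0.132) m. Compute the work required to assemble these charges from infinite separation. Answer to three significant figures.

The work to assemble the configuration equals its total potential energy, U = Σ kqᵢqⱼ/rᵢⱼ over all pairs.
Pair separations: r₁₂ = 1.97 m, r₁₃ = 0.168 m, r₂₃ = 2.12 m.
U = (-0.143) + (1.62) + (-0.237) = 1.24 J.

1.24 J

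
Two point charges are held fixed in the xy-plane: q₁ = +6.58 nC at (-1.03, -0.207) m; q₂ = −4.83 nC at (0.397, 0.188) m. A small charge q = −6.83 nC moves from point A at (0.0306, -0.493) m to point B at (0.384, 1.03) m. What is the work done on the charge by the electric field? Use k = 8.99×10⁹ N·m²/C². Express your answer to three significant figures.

The work done by the electric force is W_field = −ΔU = −q(V_B − V_A) = q(V_A − V_B).
At A: distances to the source charges are 1.10 m, 0.773 m; V_A = Σ kqᵢ/rᵢ = -2.30 V.
At B: distances to the source charges are 1.88 m, 0.842 m; V_B = Σ kqᵢ/rᵢ = -20.1 V.
ΔV = V_B − V_A = -17.8 V.
W_field = −qΔV = −(-6.83×10⁻⁹ C)(-17.8 V) = -1.21×10⁻⁷ J.

-1.21×10⁻⁷ J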